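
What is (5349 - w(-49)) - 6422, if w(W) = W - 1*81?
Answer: -943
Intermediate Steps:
w(W) = -81 + W (w(W) = W - 81 = -81 + W)
(5349 - w(-49)) - 6422 = (5349 - (-81 - 49)) - 6422 = (5349 - 1*(-130)) - 6422 = (5349 + 130) - 6422 = 5479 - 6422 = -943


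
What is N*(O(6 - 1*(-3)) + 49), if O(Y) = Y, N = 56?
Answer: 3248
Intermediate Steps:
N*(O(6 - 1*(-3)) + 49) = 56*((6 - 1*(-3)) + 49) = 56*((6 + 3) + 49) = 56*(9 + 49) = 56*58 = 3248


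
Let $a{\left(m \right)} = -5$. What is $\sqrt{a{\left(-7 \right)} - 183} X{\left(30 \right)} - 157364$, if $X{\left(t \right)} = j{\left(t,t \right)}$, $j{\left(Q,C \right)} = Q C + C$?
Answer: $-157364 + 1860 i \sqrt{47} \approx -1.5736 \cdot 10^{5} + 12752.0 i$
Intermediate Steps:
$j{\left(Q,C \right)} = C + C Q$ ($j{\left(Q,C \right)} = C Q + C = C + C Q$)
$X{\left(t \right)} = t \left(1 + t\right)$
$\sqrt{a{\left(-7 \right)} - 183} X{\left(30 \right)} - 157364 = \sqrt{-5 - 183} \cdot 30 \left(1 + 30\right) - 157364 = \sqrt{-188} \cdot 30 \cdot 31 - 157364 = 2 i \sqrt{47} \cdot 930 - 157364 = 1860 i \sqrt{47} - 157364 = -157364 + 1860 i \sqrt{47}$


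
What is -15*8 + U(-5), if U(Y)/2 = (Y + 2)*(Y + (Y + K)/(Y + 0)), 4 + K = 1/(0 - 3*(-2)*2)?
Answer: -1007/10 ≈ -100.70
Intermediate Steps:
K = -47/12 (K = -4 + 1/(0 - 3*(-2)*2) = -4 + 1/(0 + 6*2) = -4 + 1/(0 + 12) = -4 + 1/12 = -47/12 ≈ -3.9167)
U(Y) = 2*(2 + Y)*(Y + (-47/12 + Y)/Y) (U(Y) = 2*((Y + 2)*(Y + (Y - 47/12)/(Y + 0))) = 2*((2 + Y)*(Y + (-47/12 + Y)/Y)) = 2*(2 + Y)*(Y + (-47/12 + Y)/Y))
-15*8 + U(-5) = -15*8 + (⅙)*(-94 - 5*(-23 + 12*(-5)² + 36*(-5)))/(-5) = -120 + (⅙)*(-⅕)*(-94 - 5*(-23 + 12*25 - 180)) = -120 + (⅙)*(-⅕)*(-94 - 5*(-23 + 300 - 180)) = -120 + (⅙)*(-⅕)*(-94 - 5*97) = -120 + (⅙)*(-⅕)*(-94 - 485) = -120 + (⅙)*(-⅕)*(-579) = -120 + 193/10 = -1007/10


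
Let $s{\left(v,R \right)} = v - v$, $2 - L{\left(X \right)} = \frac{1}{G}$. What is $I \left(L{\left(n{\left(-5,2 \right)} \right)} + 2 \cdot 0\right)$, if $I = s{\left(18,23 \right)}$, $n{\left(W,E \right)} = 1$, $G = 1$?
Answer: $0$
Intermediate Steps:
$L{\left(X \right)} = 1$ ($L{\left(X \right)} = 2 - 1^{-1} = 2 - 1 = 1$)
$s{\left(v,R \right)} = 0$
$I = 0$
$I \left(L{\left(n{\left(-5,2 \right)} \right)} + 2 \cdot 0\right) = 0 \left(1 + 2 \cdot 0\right) = 0 \left(1 + 0\right) = 0 \cdot 1 = 0$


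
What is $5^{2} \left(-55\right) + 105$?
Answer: $-1270$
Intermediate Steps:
$5^{2} \left(-55\right) + 105 = 25 \left(-55\right) + 105 = -1375 + 105 = -1270$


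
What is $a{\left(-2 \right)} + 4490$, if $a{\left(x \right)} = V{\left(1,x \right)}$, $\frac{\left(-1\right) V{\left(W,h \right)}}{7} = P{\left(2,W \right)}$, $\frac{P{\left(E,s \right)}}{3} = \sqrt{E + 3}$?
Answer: $4490 - 21 \sqrt{5} \approx 4443.0$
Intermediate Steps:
$P{\left(E,s \right)} = 3 \sqrt{3 + E}$ ($P{\left(E,s \right)} = 3 \sqrt{E + 3} = 3 \sqrt{3 + E}$)
$V{\left(W,h \right)} = - 21 \sqrt{5}$ ($V{\left(W,h \right)} = - 7 \cdot 3 \sqrt{3 + 2} = - 7 \cdot 3 \sqrt{5} = - 21 \sqrt{5}$)
$a{\left(x \right)} = - 21 \sqrt{5}$
$a{\left(-2 \right)} + 4490 = - 21 \sqrt{5} + 4490 = 4490 - 21 \sqrt{5}$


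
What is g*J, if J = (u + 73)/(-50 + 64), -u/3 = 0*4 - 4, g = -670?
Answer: -28475/7 ≈ -4067.9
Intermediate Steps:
u = 12 (u = -3*(0*4 - 4) = -3*(0 - 4) = -3*(-4) = 12)
J = 85/14 (J = (12 + 73)/(-50 + 64) = 85/14 ≈ 6.0714)
g*J = -670*85/14 = -28475/7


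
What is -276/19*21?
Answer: -5796/19 ≈ -305.05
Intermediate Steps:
-276/19*21 = -5796/19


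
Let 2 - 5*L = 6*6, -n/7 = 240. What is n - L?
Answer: -8366/5 ≈ -1673.2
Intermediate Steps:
n = -1680 (n = -7*240 = -1680)
L = -34/5 (L = ⅖ - 6*6/5 = ⅖ - ⅕*36 = ⅖ - 36/5 = -34/5 ≈ -6.8000)
n - L = -1680 - 1*(-34/5) = -1680 + 34/5 = -8366/5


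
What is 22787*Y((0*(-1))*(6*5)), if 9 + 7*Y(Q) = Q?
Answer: -205083/7 ≈ -29298.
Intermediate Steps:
Y(Q) = -9/7 + Q/7
22787*Y((0*(-1))*(6*5)) = 22787*(-9/7 + ((0*(-1))*(6*5))/7) = 22787*(-9/7 + (0*30)/7) = 22787*(-9/7 + (1/7)*0) = 22787*(-9/7 + 0) = 22787*(-9/7) = -205083/7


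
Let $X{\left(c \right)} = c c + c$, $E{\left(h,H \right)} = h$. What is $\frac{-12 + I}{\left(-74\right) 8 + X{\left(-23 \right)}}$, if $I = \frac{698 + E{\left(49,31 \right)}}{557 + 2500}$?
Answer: $\frac{11979}{87634} \approx 0.13669$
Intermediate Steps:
$X{\left(c \right)} = c + c^{2}$ ($X{\left(c \right)} = c^{2} + c = c + c^{2}$)
$I = \frac{249}{1019}$ ($I = \frac{698 + 49}{557 + 2500} = \frac{747}{3057} = 747 \cdot \frac{1}{3057} = \frac{249}{1019} \approx 0.24436$)
$\frac{-12 + I}{\left(-74\right) 8 + X{\left(-23 \right)}} = \frac{-12 + \frac{249}{1019}}{\left(-74\right) 8 - 23 \left(1 - 23\right)} = - \frac{11979}{1019 \left(-592 - -506\right)} = - \frac{11979}{1019 \left(-592 + 506\right)} = - \frac{11979}{1019 \left(-86\right)} = \left(- \frac{11979}{1019}\right) \left(- \frac{1}{86}\right) = \frac{11979}{87634}$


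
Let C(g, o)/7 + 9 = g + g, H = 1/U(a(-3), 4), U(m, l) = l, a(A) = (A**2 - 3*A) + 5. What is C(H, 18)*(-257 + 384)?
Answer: -15113/2 ≈ -7556.5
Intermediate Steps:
a(A) = 5 + A**2 - 3*A
H = 1/4 ≈ 0.25000
C(g, o) = -63 + 14*g (C(g, o) = -63 + 7*(g + g) = -63 + 7*(2*g) = -63 + 14*g)
C(H, 18)*(-257 + 384) = (-63 + 14*(1/4))*(-257 + 384) = (-63 + 7/2)*127 = -119/2*127 = -15113/2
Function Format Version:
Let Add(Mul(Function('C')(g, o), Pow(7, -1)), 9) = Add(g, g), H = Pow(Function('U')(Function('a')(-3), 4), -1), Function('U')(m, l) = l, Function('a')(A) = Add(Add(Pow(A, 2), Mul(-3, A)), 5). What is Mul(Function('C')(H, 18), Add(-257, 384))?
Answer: Rational(-15113, 2) ≈ -7556.5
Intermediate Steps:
Function('a')(A) = Add(5, Pow(A, 2), Mul(-3, A))
H = Rational(1, 4) (H = Pow(4, -1) = Rational(1, 4) ≈ 0.25000)
Function('C')(g, o) = Add(-63, Mul(14, g)) (Function('C')(g, o) = Add(-63, Mul(7, Add(g, g))) = Add(-63, Mul(7, Mul(2, g))) = Add(-63, Mul(14, g)))
Mul(Function('C')(H, 18), Add(-257, 384)) = Mul(Add(-63, Mul(14, Rational(1, 4))), Add(-257, 384)) = Mul(Add(-63, Rational(7, 2)), 127) = Mul(Rational(-119, 2), 127) = Rational(-15113, 2)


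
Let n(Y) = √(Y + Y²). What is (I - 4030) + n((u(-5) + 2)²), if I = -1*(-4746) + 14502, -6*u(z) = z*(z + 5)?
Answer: 15218 + 2*√5 ≈ 15222.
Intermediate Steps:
u(z) = -z*(5 + z)/6 (u(z) = -z*(z + 5)/6 = -z*(5 + z)/6)
I = 19248 (I = 4746 + 14502 = 19248)
(I - 4030) + n((u(-5) + 2)²) = (19248 - 4030) + √((-⅙*(-5)*(5 - 5) + 2)²*(1 + (-⅙*(-5)*(5 - 5) + 2)²)) = 15218 + √((-⅙*(-5)*0 + 2)²*(1 + (-⅙*(-5)*0 + 2)²)) = 15218 + √((0 + 2)²*(1 + (0 + 2)²)) = 15218 + √(2²*(1 + 2²)) = 15218 + √(4*(1 + 4)) = 15218 + √(4*5) = 15218 + √20 = 15218 + 2*√5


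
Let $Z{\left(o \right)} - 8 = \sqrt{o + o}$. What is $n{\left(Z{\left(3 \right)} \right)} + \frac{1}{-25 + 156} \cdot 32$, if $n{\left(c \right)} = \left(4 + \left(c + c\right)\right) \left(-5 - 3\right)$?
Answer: $- \frac{20928}{131} - 16 \sqrt{6} \approx -198.95$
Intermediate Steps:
$Z{\left(o \right)} = 8 + \sqrt{2} \sqrt{o}$ ($Z{\left(o \right)} = 8 + \sqrt{o + o} = 8 + \sqrt{2 o} = 8 + \sqrt{2} \sqrt{o}$)
$n{\left(c \right)} = -32 - 16 c$ ($n{\left(c \right)} = \left(4 + 2 c\right) \left(-8\right) = -32 - 16 c$)
$n{\left(Z{\left(3 \right)} \right)} + \frac{1}{-25 + 156} \cdot 32 = \left(-32 - 16 \left(8 + \sqrt{2} \sqrt{3}\right)\right) + \frac{1}{-25 + 156} \cdot 32 = \left(-32 - 16 \left(8 + \sqrt{6}\right)\right) + \frac{1}{131} \cdot 32 = \left(-32 - \left(128 + 16 \sqrt{6}\right)\right) + \frac{1}{131} \cdot 32 = \left(-160 - 16 \sqrt{6}\right) + \frac{32}{131} = - \frac{20928}{131} - 16 \sqrt{6}$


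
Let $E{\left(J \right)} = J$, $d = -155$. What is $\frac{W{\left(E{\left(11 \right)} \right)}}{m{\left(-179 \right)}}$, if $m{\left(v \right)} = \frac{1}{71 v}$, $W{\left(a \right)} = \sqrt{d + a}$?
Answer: $- 152508 i \approx - 1.5251 \cdot 10^{5} i$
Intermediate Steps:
$W{\left(a \right)} = \sqrt{-155 + a}$
$m{\left(v \right)} = \frac{1}{71 v}$
$\frac{W{\left(E{\left(11 \right)} \right)}}{m{\left(-179 \right)}} = \frac{\sqrt{-155 + 11}}{\frac{1}{71} \frac{1}{-179}} = \frac{\sqrt{-144}}{\frac{1}{71} \left(- \frac{1}{179}\right)} = \frac{12 i}{- \frac{1}{12709}} = 12 i \left(-12709\right) = - 152508 i$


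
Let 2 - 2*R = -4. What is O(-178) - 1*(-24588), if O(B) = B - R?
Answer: 24407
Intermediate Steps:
R = 3 (R = 1 - 1/2*(-4) = 1 + 2 = 3)
O(B) = -3 + B (O(B) = B - 1*3 = B - 3 = -3 + B)
O(-178) - 1*(-24588) = (-3 - 178) - 1*(-24588) = -181 + 24588 = 24407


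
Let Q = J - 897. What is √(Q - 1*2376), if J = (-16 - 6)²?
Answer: I*√2789 ≈ 52.811*I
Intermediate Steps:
J = 484 (J = (-22)² = 484)
Q = -413 (Q = 484 - 897 = -413)
√(Q - 1*2376) = √(-413 - 1*2376) = √(-413 - 2376) = √(-2789) = I*√2789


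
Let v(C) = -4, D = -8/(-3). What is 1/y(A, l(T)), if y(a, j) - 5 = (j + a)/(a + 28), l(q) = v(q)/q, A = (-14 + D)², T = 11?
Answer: 1936/11265 ≈ 0.17186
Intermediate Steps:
D = 8/3 (D = -8*(-⅓) = 8/3 ≈ 2.6667)
A = 1156/9 (A = (-14 + 8/3)² = (-34/3)² = 1156/9 ≈ 128.44)
l(q) = -4/q
y(a, j) = 5 + (a + j)/(28 + a) (y(a, j) = 5 + (j + a)/(a + 28) = 5 + (a + j)/(28 + a))
1/y(A, l(T)) = 1/((140 - 4/11 + 6*(1156/9))/(28 + 1156/9)) = 1/((140 - 4*1/11 + 2312/3)/(1408/9)) = 1/(9*(140 - 4/11 + 2312/3)/1408) = 1/((9/1408)*(30040/33)) = 1/(11265/1936) = 1936/11265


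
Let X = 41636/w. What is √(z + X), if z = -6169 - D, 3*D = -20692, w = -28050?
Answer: √635429553/935 ≈ 26.960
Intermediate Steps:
D = -20692/3 (D = (⅓)*(-20692) = -20692/3 ≈ -6897.3)
z = 2185/3 (z = -6169 - 1*(-20692/3) = -6169 + 20692/3 = 2185/3 ≈ 728.33)
X = -20818/14025 (X = 41636/(-28050) = 41636*(-1/28050) = -20818/14025 ≈ -1.4844)
√(z + X) = √(2185/3 - 20818/14025) = √(3398019/4675) = √635429553/935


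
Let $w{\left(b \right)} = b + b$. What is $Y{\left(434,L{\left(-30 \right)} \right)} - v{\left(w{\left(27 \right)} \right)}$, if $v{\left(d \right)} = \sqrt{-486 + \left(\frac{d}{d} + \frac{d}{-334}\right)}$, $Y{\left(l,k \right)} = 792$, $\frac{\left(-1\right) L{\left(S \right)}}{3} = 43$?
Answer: $792 - \frac{i \sqrt{13530674}}{167} \approx 792.0 - 22.026 i$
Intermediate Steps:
$L{\left(S \right)} = -129$ ($L{\left(S \right)} = \left(-3\right) 43 = -129$)
$w{\left(b \right)} = 2 b$
$v{\left(d \right)} = \sqrt{-485 - \frac{d}{334}}$ ($v{\left(d \right)} = \sqrt{-486 + \left(1 + d \left(- \frac{1}{334}\right)\right)} = \sqrt{-486 - \left(-1 + \frac{d}{334}\right)} = \sqrt{-485 - \frac{d}{334}}$)
$Y{\left(434,L{\left(-30 \right)} \right)} - v{\left(w{\left(27 \right)} \right)} = 792 - \frac{\sqrt{-54104660 - 334 \cdot 2 \cdot 27}}{334} = 792 - \frac{\sqrt{-54104660 - 18036}}{334} = 792 - \frac{\sqrt{-54122696}}{334} = 792 - \frac{2 i \sqrt{13530674}}{334} = 792 - \frac{i \sqrt{13530674}}{167}$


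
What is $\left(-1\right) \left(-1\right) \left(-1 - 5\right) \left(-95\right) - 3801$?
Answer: $-3231$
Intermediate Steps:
$\left(-1\right) \left(-1\right) \left(-1 - 5\right) \left(-95\right) - 3801 = 1 \left(-6\right) \left(-95\right) - 3801 = \left(-6\right) \left(-95\right) - 3801 = 570 - 3801 = -3231$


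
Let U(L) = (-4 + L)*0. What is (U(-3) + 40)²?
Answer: 1600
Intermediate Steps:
U(L) = 0
(U(-3) + 40)² = (0 + 40)² = 40² = 1600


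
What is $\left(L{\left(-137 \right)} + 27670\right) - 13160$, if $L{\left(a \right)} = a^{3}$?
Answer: $-2556843$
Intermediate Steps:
$\left(L{\left(-137 \right)} + 27670\right) - 13160 = \left(\left(-137\right)^{3} + 27670\right) - 13160 = \left(-2571353 + 27670\right) - 13160 = -2543683 - 13160 = -2556843$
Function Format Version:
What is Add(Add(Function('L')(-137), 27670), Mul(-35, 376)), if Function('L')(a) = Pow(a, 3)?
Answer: -2556843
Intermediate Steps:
Add(Add(Function('L')(-137), 27670), Mul(-35, 376)) = Add(Add(Pow(-137, 3), 27670), Mul(-35, 376)) = Add(Add(-2571353, 27670), -13160) = Add(-2543683, -13160) = -2556843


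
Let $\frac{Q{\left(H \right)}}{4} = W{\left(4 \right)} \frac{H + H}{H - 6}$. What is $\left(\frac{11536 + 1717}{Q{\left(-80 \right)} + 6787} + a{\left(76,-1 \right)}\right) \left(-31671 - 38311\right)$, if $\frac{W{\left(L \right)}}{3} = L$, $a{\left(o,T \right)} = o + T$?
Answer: $- \frac{1591807352828}{295681} \approx -5.3835 \cdot 10^{6}$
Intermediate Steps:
$a{\left(o,T \right)} = T + o$
$W{\left(L \right)} = 3 L$
$Q{\left(H \right)} = \frac{96 H}{-6 + H}$ ($Q{\left(H \right)} = 4 \cdot 3 \cdot 4 \frac{H + H}{H - 6} = 4 \cdot 12 \frac{2 H}{-6 + H} = 4 \frac{24 H}{-6 + H} = \frac{96 H}{-6 + H}$)
$\left(\frac{11536 + 1717}{Q{\left(-80 \right)} + 6787} + a{\left(76,-1 \right)}\right) \left(-31671 - 38311\right) = \left(\frac{11536 + 1717}{96 \left(-80\right) \frac{1}{-6 - 80} + 6787} + \left(-1 + 76\right)\right) \left(-31671 - 38311\right) = \left(\frac{13253}{96 \left(-80\right) \frac{1}{-86} + 6787} + 75\right) \left(-69982\right) = \left(\frac{13253}{96 \left(-80\right) \left(- \frac{1}{86}\right) + 6787} + 75\right) \left(-69982\right) = \left(\frac{13253}{\frac{3840}{43} + 6787} + 75\right) \left(-69982\right) = \left(\frac{13253}{\frac{295681}{43}} + 75\right) \left(-69982\right) = \left(13253 \cdot \frac{43}{295681} + 75\right) \left(-69982\right) = \left(\frac{569879}{295681} + 75\right) \left(-69982\right) = \frac{22745954}{295681} \left(-69982\right) = - \frac{1591807352828}{295681}$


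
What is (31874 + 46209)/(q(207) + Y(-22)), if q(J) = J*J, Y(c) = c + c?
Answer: 78083/42805 ≈ 1.8242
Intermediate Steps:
Y(c) = 2*c
q(J) = J²
(31874 + 46209)/(q(207) + Y(-22)) = (31874 + 46209)/(207² + 2*(-22)) = 78083/(42849 - 44) = 78083/42805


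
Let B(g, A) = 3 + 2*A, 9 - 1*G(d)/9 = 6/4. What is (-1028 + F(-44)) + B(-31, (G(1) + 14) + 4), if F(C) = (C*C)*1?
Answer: 1082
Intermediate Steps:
G(d) = 135/2 (G(d) = 81 - 54/4 = 81 - 9*3/2 = 81 - 27/2 = 135/2)
F(C) = C² (F(C) = C²*1 = C²)
(-1028 + F(-44)) + B(-31, (G(1) + 14) + 4) = (-1028 + (-44)²) + (3 + 2*((135/2 + 14) + 4)) = (-1028 + 1936) + (3 + 2*(163/2 + 4)) = 908 + (3 + 2*(171/2)) = 908 + (3 + 171) = 908 + 174 = 1082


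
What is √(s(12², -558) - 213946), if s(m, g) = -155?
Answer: 3*I*√23789 ≈ 462.71*I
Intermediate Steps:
√(s(12², -558) - 213946) = √(-155 - 213946) = √(-214101) = 3*I*√23789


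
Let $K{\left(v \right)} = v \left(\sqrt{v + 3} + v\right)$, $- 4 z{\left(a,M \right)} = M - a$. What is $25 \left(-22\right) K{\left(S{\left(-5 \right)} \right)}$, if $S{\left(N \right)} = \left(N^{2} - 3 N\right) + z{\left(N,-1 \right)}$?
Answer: $-836550 - 21450 \sqrt{42} \approx -9.7556 \cdot 10^{5}$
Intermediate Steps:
$z{\left(a,M \right)} = - \frac{M}{4} + \frac{a}{4}$ ($z{\left(a,M \right)} = - \frac{M - a}{4} = - \frac{M}{4} + \frac{a}{4}$)
$S{\left(N \right)} = \frac{1}{4} + N^{2} - \frac{11 N}{4}$ ($S{\left(N \right)} = \left(N^{2} - 3 N\right) + \left(\left(- \frac{1}{4}\right) \left(-1\right) + \frac{N}{4}\right) = \left(N^{2} - 3 N\right) + \left(\frac{1}{4} + \frac{N}{4}\right) = \frac{1}{4} + N^{2} - \frac{11 N}{4}$)
$K{\left(v \right)} = v \left(v + \sqrt{3 + v}\right)$ ($K{\left(v \right)} = v \left(\sqrt{3 + v} + v\right) = v \left(v + \sqrt{3 + v}\right)$)
$25 \left(-22\right) K{\left(S{\left(-5 \right)} \right)} = 25 \left(-22\right) \left(\frac{1}{4} + \left(-5\right)^{2} - - \frac{55}{4}\right) \left(\left(\frac{1}{4} + \left(-5\right)^{2} - - \frac{55}{4}\right) + \sqrt{3 + \left(\frac{1}{4} + \left(-5\right)^{2} - - \frac{55}{4}\right)}\right) = - 550 \left(\frac{1}{4} + 25 + \frac{55}{4}\right) \left(\left(\frac{1}{4} + 25 + \frac{55}{4}\right) + \sqrt{3 + \left(\frac{1}{4} + 25 + \frac{55}{4}\right)}\right) = - 550 \cdot 39 \left(39 + \sqrt{3 + 39}\right) = - 550 \cdot 39 \left(39 + \sqrt{42}\right) = - 550 \left(1521 + 39 \sqrt{42}\right) = -836550 - 21450 \sqrt{42}$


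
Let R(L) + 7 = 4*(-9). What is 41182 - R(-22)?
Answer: 41225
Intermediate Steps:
R(L) = -43 (R(L) = -7 + 4*(-9) = -7 - 36 = -43)
41182 - R(-22) = 41182 - 1*(-43) = 41182 + 43 = 41225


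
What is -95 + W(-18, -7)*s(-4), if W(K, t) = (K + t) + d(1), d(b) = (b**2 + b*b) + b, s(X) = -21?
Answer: 367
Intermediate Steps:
d(b) = b + 2*b**2 (d(b) = (b**2 + b**2) + b = 2*b**2 + b = b + 2*b**2)
W(K, t) = 3 + K + t (W(K, t) = (K + t) + 1*(1 + 2*1) = (K + t) + 1*(1 + 2) = (K + t) + 1*3 = (K + t) + 3 = 3 + K + t)
-95 + W(-18, -7)*s(-4) = -95 + (3 - 18 - 7)*(-21) = -95 - 22*(-21) = -95 + 462 = 367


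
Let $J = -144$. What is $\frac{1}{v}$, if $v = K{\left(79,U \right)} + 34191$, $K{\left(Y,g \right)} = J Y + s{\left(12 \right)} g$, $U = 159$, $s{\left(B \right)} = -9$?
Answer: $\frac{1}{21384} \approx 4.6764 \cdot 10^{-5}$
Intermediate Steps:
$K{\left(Y,g \right)} = - 144 Y - 9 g$
$v = 21384$ ($v = \left(\left(-144\right) 79 - 1431\right) + 34191 = \left(-11376 - 1431\right) + 34191 = -12807 + 34191 = 21384$)
$\frac{1}{v} = \frac{1}{21384}$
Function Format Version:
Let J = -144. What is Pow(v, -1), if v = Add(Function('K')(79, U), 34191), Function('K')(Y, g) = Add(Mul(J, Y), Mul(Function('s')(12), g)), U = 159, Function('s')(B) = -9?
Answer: Rational(1, 21384) ≈ 4.6764e-5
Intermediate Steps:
Function('K')(Y, g) = Add(Mul(-144, Y), Mul(-9, g))
v = 21384 (v = Add(Add(Mul(-144, 79), Mul(-9, 159)), 34191) = Add(Add(-11376, -1431), 34191) = Add(-12807, 34191) = 21384)
Pow(v, -1) = Pow(21384, -1) = Rational(1, 21384)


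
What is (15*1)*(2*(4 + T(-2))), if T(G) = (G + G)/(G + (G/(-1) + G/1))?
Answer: 180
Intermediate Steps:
T(G) = 2 (T(G) = (2*G)/(G + (G*(-1) + G*1)) = (2*G)/(G + (-G + G)) = (2*G)/(G + 0) = (2*G)/G = 2)
(15*1)*(2*(4 + T(-2))) = (15*1)*(2*(4 + 2)) = 15*(2*6) = 15*12 = 180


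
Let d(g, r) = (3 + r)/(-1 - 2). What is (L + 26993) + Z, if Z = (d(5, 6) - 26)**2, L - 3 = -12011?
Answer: 15826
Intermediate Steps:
L = -12008 (L = 3 - 12011 = -12008)
d(g, r) = -1 - r/3 (d(g, r) = (3 + r)/(-3) = (3 + r)*(-1/3) = -1 - r/3)
Z = 841 (Z = ((-1 - 1/3*6) - 26)**2 = ((-1 - 2) - 26)**2 = (-3 - 26)**2 = (-29)**2 = 841)
(L + 26993) + Z = (-12008 + 26993) + 841 = 14985 + 841 = 15826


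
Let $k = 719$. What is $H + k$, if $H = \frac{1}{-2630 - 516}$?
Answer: $\frac{2261973}{3146} \approx 719.0$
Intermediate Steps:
$H = - \frac{1}{3146}$ ($H = \frac{1}{-3146} = - \frac{1}{3146} \approx -0.00031786$)
$H + k = - \frac{1}{3146} + 719 = \frac{2261973}{3146}$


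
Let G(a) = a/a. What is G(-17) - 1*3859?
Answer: -3858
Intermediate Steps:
G(a) = 1
G(-17) - 1*3859 = 1 - 1*3859 = 1 - 3859 = -3858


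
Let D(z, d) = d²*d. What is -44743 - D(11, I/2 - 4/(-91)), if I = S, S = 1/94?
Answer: -224038587510323123/5007232123712 ≈ -44743.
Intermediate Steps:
S = 1/94 ≈ 0.010638
I = 1/94 ≈ 0.010638
D(z, d) = d³
-44743 - D(11, I/2 - 4/(-91)) = -44743 - ((1/94)/2 - 4/(-91))³ = -44743 - ((1/94)*(½) - 4*(-1/91))³ = -44743 - (1/188 + 4/91)³ = -44743 - (843/17108)³ = -44743 - 1*599077107/5007232123712 = -44743 - 599077107/5007232123712 = -224038587510323123/5007232123712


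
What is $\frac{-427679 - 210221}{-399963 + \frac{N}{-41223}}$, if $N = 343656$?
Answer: $\frac{1753076780}{1099201227} \approx 1.5949$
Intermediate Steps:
$\frac{-427679 - 210221}{-399963 + \frac{N}{-41223}} = \frac{-427679 - 210221}{-399963 + \frac{343656}{-41223}} = - \frac{637900}{-399963 + 343656 \left(- \frac{1}{41223}\right)} = - \frac{637900}{-399963 - \frac{114552}{13741}} = - \frac{637900}{- \frac{5496006135}{13741}} = \left(-637900\right) \left(- \frac{13741}{5496006135}\right) = \frac{1753076780}{1099201227}$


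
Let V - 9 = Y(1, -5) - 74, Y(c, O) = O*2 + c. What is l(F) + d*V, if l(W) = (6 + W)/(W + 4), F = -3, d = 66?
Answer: -4881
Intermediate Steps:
Y(c, O) = c + 2*O (Y(c, O) = 2*O + c = c + 2*O)
V = -74 (V = 9 + ((1 + 2*(-5)) - 74) = 9 + ((1 - 10) - 74) = 9 + (-9 - 74) = 9 - 83 = -74)
l(W) = (6 + W)/(4 + W)
l(F) + d*V = (6 - 3)/(4 - 3) + 66*(-74) = 3/1 - 4884 = 1*3 - 4884 = 3 - 4884 = -4881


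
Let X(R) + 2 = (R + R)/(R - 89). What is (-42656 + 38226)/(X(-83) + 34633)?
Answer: -380980/2978349 ≈ -0.12792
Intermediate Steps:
X(R) = -2 + 2*R/(-89 + R) (X(R) = -2 + (R + R)/(R - 89) = -2 + (2*R)/(-89 + R) = -2 + 2*R/(-89 + R))
(-42656 + 38226)/(X(-83) + 34633) = (-42656 + 38226)/(178/(-89 - 83) + 34633) = -4430/(178/(-172) + 34633) = -4430/(178*(-1/172) + 34633) = -4430/(-89/86 + 34633) = -4430/2978349/86 = -4430*86/2978349 = -380980/2978349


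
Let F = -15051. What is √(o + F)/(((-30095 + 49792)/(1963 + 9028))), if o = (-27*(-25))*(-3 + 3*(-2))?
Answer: 10991*I*√21126/19697 ≈ 81.105*I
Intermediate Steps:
o = -6075 (o = 675*(-3 - 6) = 675*(-9) = -6075)
√(o + F)/(((-30095 + 49792)/(1963 + 9028))) = √(-6075 - 15051)/(((-30095 + 49792)/(1963 + 9028))) = √(-21126)/((19697/10991)) = (I*√21126)/((19697*(1/10991))) = (I*√21126)/(19697/10991) = (I*√21126)*(10991/19697) = 10991*I*√21126/19697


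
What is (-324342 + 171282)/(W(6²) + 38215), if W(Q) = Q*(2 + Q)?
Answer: -153060/39583 ≈ -3.8668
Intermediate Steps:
(-324342 + 171282)/(W(6²) + 38215) = (-324342 + 171282)/(6²*(2 + 6²) + 38215) = -153060/(36*(2 + 36) + 38215) = -153060/(36*38 + 38215) = -153060/(1368 + 38215) = -153060/39583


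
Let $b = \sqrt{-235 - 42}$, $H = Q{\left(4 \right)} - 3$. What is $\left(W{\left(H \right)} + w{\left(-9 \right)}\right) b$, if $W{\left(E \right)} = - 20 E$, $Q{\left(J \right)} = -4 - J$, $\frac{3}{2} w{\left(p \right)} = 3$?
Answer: $222 i \sqrt{277} \approx 3694.8 i$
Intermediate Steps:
$w{\left(p \right)} = 2$ ($w{\left(p \right)} = \frac{2}{3} \cdot 3 = 2$)
$H = -11$ ($H = \left(-4 - 4\right) - 3 = -8 - 3 = -11$)
$b = i \sqrt{277}$ ($b = \sqrt{-277} = i \sqrt{277} \approx 16.643 i$)
$\left(W{\left(H \right)} + w{\left(-9 \right)}\right) b = \left(\left(-20\right) \left(-11\right) + 2\right) i \sqrt{277} = \left(220 + 2\right) i \sqrt{277} = 222 i \sqrt{277}$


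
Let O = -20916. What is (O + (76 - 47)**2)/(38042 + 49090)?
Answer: -20075/87132 ≈ -0.23040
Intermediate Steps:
(O + (76 - 47)**2)/(38042 + 49090) = (-20916 + (76 - 47)**2)/(38042 + 49090) = (-20916 + 29**2)/87132 = (-20916 + 841)*(1/87132) = -20075*1/87132 = -20075/87132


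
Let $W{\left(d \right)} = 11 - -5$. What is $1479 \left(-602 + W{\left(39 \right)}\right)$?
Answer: $-866694$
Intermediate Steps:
$W{\left(d \right)} = 16$ ($W{\left(d \right)} = 11 + 5 = 16$)
$1479 \left(-602 + W{\left(39 \right)}\right) = 1479 \left(-602 + 16\right) = 1479 \left(-586\right) = -866694$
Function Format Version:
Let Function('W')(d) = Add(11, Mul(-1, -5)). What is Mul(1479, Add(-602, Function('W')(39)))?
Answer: -866694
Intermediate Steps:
Function('W')(d) = 16 (Function('W')(d) = Add(11, 5) = 16)
Mul(1479, Add(-602, Function('W')(39))) = Mul(1479, Add(-602, 16)) = Mul(1479, -586) = -866694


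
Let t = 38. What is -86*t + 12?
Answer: -3256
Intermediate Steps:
-86*t + 12 = -86*38 + 12 = -3268 + 12 = -3256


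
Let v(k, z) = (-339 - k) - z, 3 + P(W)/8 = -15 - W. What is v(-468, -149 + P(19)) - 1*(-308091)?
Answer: 308665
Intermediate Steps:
P(W) = -144 - 8*W (P(W) = -24 + 8*(-15 - W) = -24 + (-120 - 8*W) = -144 - 8*W)
v(k, z) = -339 - k - z
v(-468, -149 + P(19)) - 1*(-308091) = (-339 - 1*(-468) - (-149 + (-144 - 8*19))) - 1*(-308091) = (-339 + 468 - (-149 + (-144 - 152))) + 308091 = (-339 + 468 - (-149 - 296)) + 308091 = (-339 + 468 - 1*(-445)) + 308091 = (-339 + 468 + 445) + 308091 = 574 + 308091 = 308665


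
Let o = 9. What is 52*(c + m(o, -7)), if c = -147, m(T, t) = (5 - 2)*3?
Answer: -7176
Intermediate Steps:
m(T, t) = 9 (m(T, t) = 3*3 = 9)
52*(c + m(o, -7)) = 52*(-147 + 9) = 52*(-138) = -7176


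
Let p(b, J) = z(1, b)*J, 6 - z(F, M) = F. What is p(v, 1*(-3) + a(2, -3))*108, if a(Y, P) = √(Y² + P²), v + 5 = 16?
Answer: -1620 + 540*√13 ≈ 327.00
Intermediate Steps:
v = 11 (v = -5 + 16 = 11)
a(Y, P) = √(P² + Y²)
z(F, M) = 6 - F
p(b, J) = 5*J (p(b, J) = (6 - 1*1)*J = (6 - 1)*J = 5*J)
p(v, 1*(-3) + a(2, -3))*108 = (5*(1*(-3) + √((-3)² + 2²)))*108 = (5*(-3 + √(9 + 4)))*108 = (5*(-3 + √13))*108 = (-15 + 5*√13)*108 = -1620 + 540*√13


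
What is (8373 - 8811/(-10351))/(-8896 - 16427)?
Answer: -2626598/7942981 ≈ -0.33068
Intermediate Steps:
(8373 - 8811/(-10351))/(-8896 - 16427) = (8373 - 8811*(-1/10351))/(-25323) = (8373 + 801/941)*(-1/25323) = (7879794/941)*(-1/25323) = -2626598/7942981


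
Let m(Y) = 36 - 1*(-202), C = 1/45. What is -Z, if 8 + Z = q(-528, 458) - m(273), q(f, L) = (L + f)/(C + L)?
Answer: 5073456/20611 ≈ 246.15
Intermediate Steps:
C = 1/45 ≈ 0.022222
m(Y) = 238 (m(Y) = 36 + 202 = 238)
q(f, L) = (L + f)/(1/45 + L)
Z = -5073456/20611 (Z = -8 + (45*(458 - 528)/(1 + 45*458) - 1*238) = -8 + (45*(-70)/(1 + 20610) - 238) = -8 + (45*(-70)/20611 - 238) = -8 + (45*(1/20611)*(-70) - 238) = -8 + (-3150/20611 - 238) = -8 - 4908568/20611 = -5073456/20611 ≈ -246.15)
-Z = -1*(-5073456/20611) = 5073456/20611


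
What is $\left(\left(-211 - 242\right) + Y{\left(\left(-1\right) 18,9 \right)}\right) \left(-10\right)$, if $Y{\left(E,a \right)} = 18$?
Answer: $4350$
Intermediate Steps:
$\left(\left(-211 - 242\right) + Y{\left(\left(-1\right) 18,9 \right)}\right) \left(-10\right) = \left(\left(-211 - 242\right) + 18\right) \left(-10\right) = \left(-453 + 18\right) \left(-10\right) = \left(-435\right) \left(-10\right) = 4350$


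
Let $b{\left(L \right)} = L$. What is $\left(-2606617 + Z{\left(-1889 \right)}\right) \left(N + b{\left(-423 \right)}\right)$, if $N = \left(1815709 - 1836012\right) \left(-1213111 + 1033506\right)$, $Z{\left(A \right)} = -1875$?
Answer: $-9511917966122864$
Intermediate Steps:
$N = 3646520315$ ($N = \left(-20303\right) \left(-179605\right) = 3646520315$)
$\left(-2606617 + Z{\left(-1889 \right)}\right) \left(N + b{\left(-423 \right)}\right) = \left(-2606617 - 1875\right) \left(3646520315 - 423\right) = \left(-2608492\right) 3646519892 = -9511917966122864$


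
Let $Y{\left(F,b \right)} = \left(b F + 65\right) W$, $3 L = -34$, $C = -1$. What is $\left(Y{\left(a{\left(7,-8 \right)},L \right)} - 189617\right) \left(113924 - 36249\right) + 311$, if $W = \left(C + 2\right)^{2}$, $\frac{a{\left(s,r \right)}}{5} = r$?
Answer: $- \frac{44064715867}{3} \approx -1.4688 \cdot 10^{10}$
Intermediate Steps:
$L = - \frac{34}{3}$ ($L = \frac{1}{3} \left(-34\right) = - \frac{34}{3} \approx -11.333$)
$a{\left(s,r \right)} = 5 r$
$W = 1$ ($W = \left(-1 + 2\right)^{2} = 1^{2} = 1$)
$Y{\left(F,b \right)} = 65 + F b$ ($Y{\left(F,b \right)} = \left(b F + 65\right) 1 = \left(F b + 65\right) 1 = \left(65 + F b\right) 1 = 65 + F b$)
$\left(Y{\left(a{\left(7,-8 \right)},L \right)} - 189617\right) \left(113924 - 36249\right) + 311 = \left(\left(65 + 5 \left(-8\right) \left(- \frac{34}{3}\right)\right) - 189617\right) \left(113924 - 36249\right) + 311 = \left(\left(65 - - \frac{1360}{3}\right) - 189617\right) 77675 + 311 = \left(\left(65 + \frac{1360}{3}\right) - 189617\right) 77675 + 311 = \left(\frac{1555}{3} - 189617\right) 77675 + 311 = \left(- \frac{567296}{3}\right) 77675 + 311 = - \frac{44064716800}{3} + 311 = - \frac{44064715867}{3}$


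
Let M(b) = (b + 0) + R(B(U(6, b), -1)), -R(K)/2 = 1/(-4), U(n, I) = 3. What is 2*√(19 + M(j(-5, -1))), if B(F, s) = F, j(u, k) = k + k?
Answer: √70 ≈ 8.3666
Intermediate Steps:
j(u, k) = 2*k
R(K) = ½ (R(K) = -2/(-4) = -2*(-¼) = ½)
M(b) = ½ + b (M(b) = (b + 0) + ½ = b + ½ = ½ + b)
2*√(19 + M(j(-5, -1))) = 2*√(19 + (½ + 2*(-1))) = 2*√(19 + (½ - 2)) = 2*√(19 - 3/2) = 2*√(35/2) = 2*(√70/2) = √70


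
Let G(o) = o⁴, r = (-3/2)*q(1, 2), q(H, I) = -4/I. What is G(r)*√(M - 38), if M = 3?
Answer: 81*I*√35 ≈ 479.2*I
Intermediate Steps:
r = 3 (r = (-3/2)*(-4/2) = (-3*½)*(-4*½) = -3/2*(-2) = 3)
G(r)*√(M - 38) = 3⁴*√(3 - 38) = 81*√(-35) = 81*(I*√35) = 81*I*√35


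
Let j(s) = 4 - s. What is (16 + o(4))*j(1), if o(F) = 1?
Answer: 51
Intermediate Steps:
(16 + o(4))*j(1) = (16 + 1)*(4 - 1*1) = 17*(4 - 1) = 17*3 = 51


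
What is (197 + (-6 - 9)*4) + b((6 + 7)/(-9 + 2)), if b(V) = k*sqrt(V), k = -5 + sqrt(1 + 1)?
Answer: 137 + I*sqrt(91)*(-5 + sqrt(2))/7 ≈ 137.0 - 4.8866*I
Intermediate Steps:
k = -5 + sqrt(2) ≈ -3.5858
b(V) = sqrt(V)*(-5 + sqrt(2)) (b(V) = (-5 + sqrt(2))*sqrt(V) = sqrt(V)*(-5 + sqrt(2)))
(197 + (-6 - 9)*4) + b((6 + 7)/(-9 + 2)) = (197 + (-6 - 9)*4) + sqrt((6 + 7)/(-9 + 2))*(-5 + sqrt(2)) = (197 - 15*4) + sqrt(13/(-7))*(-5 + sqrt(2)) = (197 - 60) + sqrt(13*(-1/7))*(-5 + sqrt(2)) = 137 + sqrt(-13/7)*(-5 + sqrt(2)) = 137 + (I*sqrt(91)/7)*(-5 + sqrt(2)) = 137 + I*sqrt(91)*(-5 + sqrt(2))/7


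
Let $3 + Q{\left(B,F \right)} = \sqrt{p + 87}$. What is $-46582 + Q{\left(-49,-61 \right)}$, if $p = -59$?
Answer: $-46585 + 2 \sqrt{7} \approx -46580.0$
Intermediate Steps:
$Q{\left(B,F \right)} = -3 + 2 \sqrt{7}$ ($Q{\left(B,F \right)} = -3 + \sqrt{-59 + 87} = -3 + \sqrt{28} = -3 + 2 \sqrt{7}$)
$-46582 + Q{\left(-49,-61 \right)} = -46582 - \left(3 - 2 \sqrt{7}\right) = -46585 + 2 \sqrt{7}$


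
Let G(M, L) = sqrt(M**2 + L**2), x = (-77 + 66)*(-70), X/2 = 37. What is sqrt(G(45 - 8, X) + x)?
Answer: sqrt(770 + 37*sqrt(5)) ≈ 29.202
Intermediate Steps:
X = 74 (X = 2*37 = 74)
x = 770 (x = -11*(-70) = 770)
G(M, L) = sqrt(L**2 + M**2)
sqrt(G(45 - 8, X) + x) = sqrt(sqrt(74**2 + (45 - 8)**2) + 770) = sqrt(sqrt(5476 + 37**2) + 770) = sqrt(sqrt(5476 + 1369) + 770) = sqrt(sqrt(6845) + 770) = sqrt(37*sqrt(5) + 770) = sqrt(770 + 37*sqrt(5))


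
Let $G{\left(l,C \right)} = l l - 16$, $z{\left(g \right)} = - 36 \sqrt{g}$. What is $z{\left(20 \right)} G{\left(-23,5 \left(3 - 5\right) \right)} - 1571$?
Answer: $-1571 - 36936 \sqrt{5} \approx -84162.0$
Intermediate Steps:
$G{\left(l,C \right)} = -16 + l^{2}$ ($G{\left(l,C \right)} = l^{2} - 16 = -16 + l^{2}$)
$z{\left(20 \right)} G{\left(-23,5 \left(3 - 5\right) \right)} - 1571 = - 36 \sqrt{20} \left(-16 + \left(-23\right)^{2}\right) - 1571 = - 36 \cdot 2 \sqrt{5} \left(-16 + 529\right) - 1571 = - 72 \sqrt{5} \cdot 513 - 1571 = - 36936 \sqrt{5} - 1571 = -1571 - 36936 \sqrt{5}$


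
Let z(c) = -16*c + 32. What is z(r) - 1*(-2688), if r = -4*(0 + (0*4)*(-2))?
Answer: 2720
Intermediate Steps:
r = 0 (r = -4*(0 + 0*(-2)) = -4*(0 + 0) = -4*0 = 0)
z(c) = 32 - 16*c
z(r) - 1*(-2688) = (32 - 16*0) - 1*(-2688) = (32 + 0) + 2688 = 32 + 2688 = 2720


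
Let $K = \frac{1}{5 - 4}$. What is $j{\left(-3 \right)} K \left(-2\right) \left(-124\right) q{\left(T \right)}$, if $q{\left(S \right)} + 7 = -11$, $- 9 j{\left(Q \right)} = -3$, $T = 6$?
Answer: $-1488$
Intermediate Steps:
$j{\left(Q \right)} = \frac{1}{3}$ ($j{\left(Q \right)} = \left(- \frac{1}{9}\right) \left(-3\right) = \frac{1}{3}$)
$K = 1$ ($K = 1^{-1} = 1$)
$q{\left(S \right)} = -18$ ($q{\left(S \right)} = -7 - 11 = -18$)
$j{\left(-3 \right)} K \left(-2\right) \left(-124\right) q{\left(T \right)} = \frac{1}{3} \cdot 1 \left(-2\right) \left(-124\right) \left(-18\right) = \frac{1}{3} \left(-2\right) \left(-124\right) \left(-18\right) = \left(- \frac{2}{3}\right) \left(-124\right) \left(-18\right) = \frac{248}{3} \left(-18\right) = -1488$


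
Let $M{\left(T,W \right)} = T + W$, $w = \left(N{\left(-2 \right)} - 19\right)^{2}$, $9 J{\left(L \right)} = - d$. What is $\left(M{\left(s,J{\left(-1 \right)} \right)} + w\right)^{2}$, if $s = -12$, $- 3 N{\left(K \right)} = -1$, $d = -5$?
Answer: $113569$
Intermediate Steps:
$N{\left(K \right)} = \frac{1}{3}$ ($N{\left(K \right)} = \left(- \frac{1}{3}\right) \left(-1\right) = \frac{1}{3}$)
$J{\left(L \right)} = \frac{5}{9}$ ($J{\left(L \right)} = \frac{\left(-1\right) \left(-5\right)}{9} = \frac{1}{9} \cdot 5 = \frac{5}{9}$)
$w = \frac{3136}{9}$ ($w = \left(\frac{1}{3} - 19\right)^{2} = \left(- \frac{56}{3}\right)^{2} = \frac{3136}{9} \approx 348.44$)
$\left(M{\left(s,J{\left(-1 \right)} \right)} + w\right)^{2} = \left(\left(-12 + \frac{5}{9}\right) + \frac{3136}{9}\right)^{2} = \left(- \frac{103}{9} + \frac{3136}{9}\right)^{2} = 337^{2} = 113569$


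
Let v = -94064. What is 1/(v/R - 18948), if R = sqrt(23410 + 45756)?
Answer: -163819671/3102949121596 + 5879*sqrt(69166)/1551474560798 ≈ -5.1798e-5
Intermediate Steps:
R = sqrt(69166) ≈ 262.99
1/(v/R - 18948) = 1/(-94064*sqrt(69166)/69166 - 18948) = 1/(-47032*sqrt(69166)/34583 - 18948) = 1/(-18948 - 47032*sqrt(69166)/34583)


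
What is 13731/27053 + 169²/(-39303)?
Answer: -232991240/1063264059 ≈ -0.21913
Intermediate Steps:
13731/27053 + 169²/(-39303) = 13731*(1/27053) + 28561*(-1/39303) = 13731/27053 - 28561/39303 = -232991240/1063264059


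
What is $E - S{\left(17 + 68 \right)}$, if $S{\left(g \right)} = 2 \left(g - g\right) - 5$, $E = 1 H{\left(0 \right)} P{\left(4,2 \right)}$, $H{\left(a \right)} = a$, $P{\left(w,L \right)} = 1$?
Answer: $5$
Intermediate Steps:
$E = 0$ ($E = 1 \cdot 0 \cdot 1 = 0 \cdot 1 = 0$)
$S{\left(g \right)} = -5$ ($S{\left(g \right)} = 2 \cdot 0 - 5 = 0 - 5 = -5$)
$E - S{\left(17 + 68 \right)} = 0 - -5 = 0 + 5 = 5$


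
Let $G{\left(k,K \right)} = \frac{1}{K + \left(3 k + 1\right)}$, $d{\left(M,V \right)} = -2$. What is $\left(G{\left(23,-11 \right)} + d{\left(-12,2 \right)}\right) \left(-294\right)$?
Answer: $\frac{34398}{59} \approx 583.02$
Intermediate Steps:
$G{\left(k,K \right)} = \frac{1}{1 + K + 3 k}$ ($G{\left(k,K \right)} = \frac{1}{K + \left(1 + 3 k\right)} = \frac{1}{1 + K + 3 k}$)
$\left(G{\left(23,-11 \right)} + d{\left(-12,2 \right)}\right) \left(-294\right) = \left(\frac{1}{1 - 11 + 3 \cdot 23} - 2\right) \left(-294\right) = \left(\frac{1}{1 - 11 + 69} - 2\right) \left(-294\right) = \left(\frac{1}{59} - 2\right) \left(-294\right) = \left(- \frac{117}{59}\right) \left(-294\right) = \frac{34398}{59}$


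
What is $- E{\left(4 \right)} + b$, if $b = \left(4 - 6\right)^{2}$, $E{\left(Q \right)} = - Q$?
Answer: $8$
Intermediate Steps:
$b = 4$ ($b = \left(-2\right)^{2} = 4$)
$- E{\left(4 \right)} + b = - \left(-1\right) 4 + 4 = \left(-1\right) \left(-4\right) + 4 = 4 + 4 = 8$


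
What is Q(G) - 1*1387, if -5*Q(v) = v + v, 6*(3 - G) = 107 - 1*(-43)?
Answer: -6891/5 ≈ -1378.2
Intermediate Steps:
G = -22 (G = 3 - (107 - 1*(-43))/6 = 3 - (107 + 43)/6 = 3 - 1/6*150 = 3 - 25 = -22)
Q(v) = -2*v/5 (Q(v) = -(v + v)/5 = -2*v/5)
Q(G) - 1*1387 = -2/5*(-22) - 1*1387 = 44/5 - 1387 = -6891/5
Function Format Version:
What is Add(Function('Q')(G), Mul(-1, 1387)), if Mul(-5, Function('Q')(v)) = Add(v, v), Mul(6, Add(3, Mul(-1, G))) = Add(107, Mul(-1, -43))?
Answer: Rational(-6891, 5) ≈ -1378.2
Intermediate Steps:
G = -22 (G = Add(3, Mul(Rational(-1, 6), Add(107, Mul(-1, -43)))) = Add(3, Mul(Rational(-1, 6), Add(107, 43))) = Add(3, Mul(Rational(-1, 6), 150)) = Add(3, -25) = -22)
Function('Q')(v) = Mul(Rational(-2, 5), v) (Function('Q')(v) = Mul(Rational(-1, 5), Add(v, v)) = Mul(Rational(-1, 5), Mul(2, v)) = Mul(Rational(-2, 5), v))
Add(Function('Q')(G), Mul(-1, 1387)) = Add(Mul(Rational(-2, 5), -22), Mul(-1, 1387)) = Add(Rational(44, 5), -1387) = Rational(-6891, 5)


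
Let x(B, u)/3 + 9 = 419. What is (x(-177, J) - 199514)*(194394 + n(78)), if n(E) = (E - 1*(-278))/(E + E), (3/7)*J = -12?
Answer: -1503281223220/39 ≈ -3.8546e+10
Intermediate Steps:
J = -28 (J = (7/3)*(-12) = -28)
x(B, u) = 1230 (x(B, u) = -27 + 3*419 = -27 + 1257 = 1230)
n(E) = (278 + E)/(2*E) (n(E) = (E + 278)/((2*E)) = (278 + E)*(1/(2*E)) = (278 + E)/(2*E))
(x(-177, J) - 199514)*(194394 + n(78)) = (1230 - 199514)*(194394 + (½)*(278 + 78)/78) = -198284*(194394 + (½)*(1/78)*356) = -198284*(194394 + 89/39) = -198284*7581455/39 = -1503281223220/39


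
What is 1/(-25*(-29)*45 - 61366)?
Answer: -1/28741 ≈ -3.4794e-5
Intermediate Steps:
1/(-25*(-29)*45 - 61366) = 1/(725*45 - 61366) = 1/(32625 - 61366) = 1/(-28741) = -1/28741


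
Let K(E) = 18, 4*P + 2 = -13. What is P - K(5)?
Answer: -87/4 ≈ -21.750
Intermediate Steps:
P = -15/4 (P = -1/2 + (1/4)*(-13) = -1/2 - 13/4 = -15/4 ≈ -3.7500)
P - K(5) = -15/4 - 1*18 = -15/4 - 18 = -87/4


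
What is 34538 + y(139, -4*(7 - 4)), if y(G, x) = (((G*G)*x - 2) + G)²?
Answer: 53691875763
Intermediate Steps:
y(G, x) = (-2 + G + x*G²)² (y(G, x) = ((G²*x - 2) + G)² = ((x*G² - 2) + G)² = ((-2 + x*G²) + G)² = (-2 + G + x*G²)²)
34538 + y(139, -4*(7 - 4)) = 34538 + (-2 + 139 - 4*(7 - 4)*139²)² = 34538 + (-2 + 139 - 4*3*19321)² = 34538 + (-2 + 139 - 12*19321)² = 34538 + (-2 + 139 - 231852)² = 34538 + (-231715)² = 34538 + 53691841225 = 53691875763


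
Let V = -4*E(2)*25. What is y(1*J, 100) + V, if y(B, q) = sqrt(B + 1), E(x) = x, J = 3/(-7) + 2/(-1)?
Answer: -200 + I*sqrt(70)/7 ≈ -200.0 + 1.1952*I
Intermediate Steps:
J = -17/7 (J = 3*(-1/7) + 2*(-1) = -3/7 - 2 = -17/7 ≈ -2.4286)
y(B, q) = sqrt(1 + B)
V = -200 (V = -4*2*25 = -8*25 = -200)
y(1*J, 100) + V = sqrt(1 + 1*(-17/7)) - 200 = sqrt(1 - 17/7) - 200 = sqrt(-10/7) - 200 = I*sqrt(70)/7 - 200 = -200 + I*sqrt(70)/7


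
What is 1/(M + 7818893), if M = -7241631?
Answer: 1/577262 ≈ 1.7323e-6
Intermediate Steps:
1/(M + 7818893) = 1/(-7241631 + 7818893) = 1/577262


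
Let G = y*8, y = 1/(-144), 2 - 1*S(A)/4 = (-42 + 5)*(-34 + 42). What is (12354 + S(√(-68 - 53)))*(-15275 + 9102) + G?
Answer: -1505150245/18 ≈ -8.3619e+7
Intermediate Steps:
S(A) = 1192 (S(A) = 8 - 4*(-42 + 5)*(-34 + 42) = 8 - (-148)*8 = 8 - 4*(-296) = 8 + 1184 = 1192)
y = -1/144 ≈ -0.0069444
G = -1/18 (G = -1/144*8 = -1/18 ≈ -0.055556)
(12354 + S(√(-68 - 53)))*(-15275 + 9102) + G = (12354 + 1192)*(-15275 + 9102) - 1/18 = 13546*(-6173) - 1/18 = -83619458 - 1/18 = -1505150245/18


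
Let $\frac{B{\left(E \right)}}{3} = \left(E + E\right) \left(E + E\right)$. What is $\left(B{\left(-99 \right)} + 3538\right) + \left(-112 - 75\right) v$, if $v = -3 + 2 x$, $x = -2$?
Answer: $122459$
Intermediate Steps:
$B{\left(E \right)} = 12 E^{2}$ ($B{\left(E \right)} = 3 \left(E + E\right) \left(E + E\right) = 3 \cdot 2 E 2 E = 3 \cdot 4 E^{2} = 12 E^{2}$)
$v = -7$ ($v = -3 + 2 \left(-2\right) = -3 - 4 = -7$)
$\left(B{\left(-99 \right)} + 3538\right) + \left(-112 - 75\right) v = \left(12 \left(-99\right)^{2} + 3538\right) + \left(-112 - 75\right) \left(-7\right) = \left(12 \cdot 9801 + 3538\right) - -1309 = \left(117612 + 3538\right) + 1309 = 121150 + 1309 = 122459$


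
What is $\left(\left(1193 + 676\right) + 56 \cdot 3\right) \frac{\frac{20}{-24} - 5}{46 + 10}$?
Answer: $- \frac{3395}{16} \approx -212.19$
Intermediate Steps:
$\left(\left(1193 + 676\right) + 56 \cdot 3\right) \frac{\frac{20}{-24} - 5}{46 + 10} = \left(1869 + 168\right) \frac{20 \left(- \frac{1}{24}\right) - 5}{56} = 2037 \left(- \frac{5}{6} - 5\right) \frac{1}{56} = 2037 \left(\left(- \frac{35}{6}\right) \frac{1}{56}\right) = 2037 \left(- \frac{5}{48}\right) = - \frac{3395}{16}$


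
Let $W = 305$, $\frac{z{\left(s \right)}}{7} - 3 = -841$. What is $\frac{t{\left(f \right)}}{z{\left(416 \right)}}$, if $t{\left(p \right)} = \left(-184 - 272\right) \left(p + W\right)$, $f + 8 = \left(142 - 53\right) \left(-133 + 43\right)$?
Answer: $- \frac{1758564}{2933} \approx -599.58$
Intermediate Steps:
$z{\left(s \right)} = -5866$ ($z{\left(s \right)} = 21 + 7 \left(-841\right) = 21 - 5887 = -5866$)
$f = -8018$ ($f = -8 + \left(142 - 53\right) \left(-133 + 43\right) = -8 + 89 \left(-90\right) = -8 - 8010 = -8018$)
$t{\left(p \right)} = -139080 - 456 p$ ($t{\left(p \right)} = \left(-184 - 272\right) \left(p + 305\right) = - 456 \left(305 + p\right) = -139080 - 456 p$)
$\frac{t{\left(f \right)}}{z{\left(416 \right)}} = \frac{-139080 - -3656208}{-5866} = \left(-139080 + 3656208\right) \left(- \frac{1}{5866}\right) = 3517128 \left(- \frac{1}{5866}\right) = - \frac{1758564}{2933}$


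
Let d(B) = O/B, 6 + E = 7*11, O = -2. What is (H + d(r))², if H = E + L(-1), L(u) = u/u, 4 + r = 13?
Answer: 417316/81 ≈ 5152.0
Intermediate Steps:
r = 9 (r = -4 + 13 = 9)
L(u) = 1
E = 71 (E = -6 + 7*11 = -6 + 77 = 71)
d(B) = -2/B
H = 72 (H = 71 + 1 = 72)
(H + d(r))² = (72 - 2/9)² = (646/9)² = 417316/81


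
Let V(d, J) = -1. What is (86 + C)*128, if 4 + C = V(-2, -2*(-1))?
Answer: 10368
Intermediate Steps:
C = -5 (C = -4 - 1 = -5)
(86 + C)*128 = (86 - 5)*128 = 81*128 = 10368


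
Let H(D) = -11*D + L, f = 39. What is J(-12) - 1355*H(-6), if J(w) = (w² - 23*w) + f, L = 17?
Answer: -112006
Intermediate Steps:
J(w) = 39 + w² - 23*w (J(w) = (w² - 23*w) + 39 = 39 + w² - 23*w)
H(D) = 17 - 11*D (H(D) = -11*D + 17 = 17 - 11*D)
J(-12) - 1355*H(-6) = (39 + (-12)² - 23*(-12)) - 1355*(17 - 11*(-6)) = (39 + 144 + 276) - 1355*(17 + 66) = 459 - 1355*83 = 459 - 112465 = -112006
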